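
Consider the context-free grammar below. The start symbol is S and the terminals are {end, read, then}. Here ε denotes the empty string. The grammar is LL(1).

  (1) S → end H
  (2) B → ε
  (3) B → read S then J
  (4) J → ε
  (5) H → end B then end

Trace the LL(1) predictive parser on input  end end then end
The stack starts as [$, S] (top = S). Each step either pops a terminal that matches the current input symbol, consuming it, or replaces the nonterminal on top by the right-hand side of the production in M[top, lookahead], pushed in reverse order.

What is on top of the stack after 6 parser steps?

step 1: stack=$ S  input=end end then end $  — expand S → end H
step 2: stack=$ H end  input=end end then end $  — match end
step 3: stack=$ H  input=end then end $  — expand H → end B then end
step 4: stack=$ end then B end  input=end then end $  — match end
step 5: stack=$ end then B  input=then end $  — expand B → ε
step 6: stack=$ end then  input=then end $  — match then
Stack after step 6: $ end (top = end).

end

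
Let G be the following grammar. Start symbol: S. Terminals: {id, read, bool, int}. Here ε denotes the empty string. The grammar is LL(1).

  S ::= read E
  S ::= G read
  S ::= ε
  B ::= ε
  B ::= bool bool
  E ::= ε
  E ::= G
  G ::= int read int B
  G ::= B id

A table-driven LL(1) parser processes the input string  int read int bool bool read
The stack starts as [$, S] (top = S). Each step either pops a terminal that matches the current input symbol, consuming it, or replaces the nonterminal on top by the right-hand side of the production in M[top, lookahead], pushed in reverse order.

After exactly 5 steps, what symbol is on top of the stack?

B

     Stack                  Input                          Action
  1  $ S                    int read int bool bool read $  expand S ::= G read
  2  $ read G               int read int bool bool read $  expand G ::= int read int B
  3  $ read B int read int  int read int bool bool read $  match int
  4  $ read B int read      read int bool bool read $      match read
  5  $ read B int           int bool bool read $           match int
Stack after step 5: $ read B (top = B).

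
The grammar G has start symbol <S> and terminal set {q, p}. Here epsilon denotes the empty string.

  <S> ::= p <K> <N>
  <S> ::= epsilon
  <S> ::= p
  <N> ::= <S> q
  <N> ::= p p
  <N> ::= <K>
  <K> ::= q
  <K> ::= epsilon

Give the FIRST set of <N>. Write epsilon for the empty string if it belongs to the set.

FIRST(<S>): from <S>::=p <K> <N> we get {p}; from <S>::=epsilon we get {epsilon}; from <S>::=p we get {p}. So FIRST(<S>) = {epsilon, p}.
FIRST(<K>): from <K>::=q we get {q}; from <K>::=epsilon we get {epsilon}. So FIRST(<K>) = {epsilon, q}.
FIRST(<N>): from <N>::=<S> q we get {p, q}; from <N>::=p p we get {p}; from <N>::=<K> we get {epsilon, q}. So FIRST(<N>) = {epsilon, p, q}.

{epsilon, p, q}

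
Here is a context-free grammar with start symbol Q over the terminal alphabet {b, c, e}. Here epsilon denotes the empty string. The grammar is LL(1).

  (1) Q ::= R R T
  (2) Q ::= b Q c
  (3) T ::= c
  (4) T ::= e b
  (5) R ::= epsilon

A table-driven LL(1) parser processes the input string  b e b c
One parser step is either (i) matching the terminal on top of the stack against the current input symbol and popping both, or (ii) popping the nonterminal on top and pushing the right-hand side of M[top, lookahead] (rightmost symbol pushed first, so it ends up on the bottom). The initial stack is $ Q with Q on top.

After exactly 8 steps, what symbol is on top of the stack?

step 1: stack=$ Q  input=b e b c $  — expand Q ::= b Q c
step 2: stack=$ c Q b  input=b e b c $  — match b
step 3: stack=$ c Q  input=e b c $  — expand Q ::= R R T
step 4: stack=$ c T R R  input=e b c $  — expand R ::= epsilon
step 5: stack=$ c T R  input=e b c $  — expand R ::= epsilon
step 6: stack=$ c T  input=e b c $  — expand T ::= e b
step 7: stack=$ c b e  input=e b c $  — match e
step 8: stack=$ c b  input=b c $  — match b
Stack after step 8: $ c (top = c).

c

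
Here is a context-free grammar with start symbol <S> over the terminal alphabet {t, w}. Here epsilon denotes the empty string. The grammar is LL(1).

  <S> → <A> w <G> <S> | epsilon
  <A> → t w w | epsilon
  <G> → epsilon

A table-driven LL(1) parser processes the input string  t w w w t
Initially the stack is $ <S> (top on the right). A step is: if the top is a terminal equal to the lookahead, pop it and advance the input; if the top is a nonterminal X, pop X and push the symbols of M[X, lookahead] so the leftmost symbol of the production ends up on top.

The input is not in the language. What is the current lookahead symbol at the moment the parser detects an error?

step 1: stack=$ <S>  input=t w w w t $  — expand <S> → <A> w <G> <S>
step 2: stack=$ <S> <G> w <A>  input=t w w w t $  — expand <A> → t w w
step 3: stack=$ <S> <G> w w w t  input=t w w w t $  — match t
step 4: stack=$ <S> <G> w w w  input=w w w t $  — match w
step 5: stack=$ <S> <G> w w  input=w w t $  — match w
step 6: stack=$ <S> <G> w  input=w t $  — match w
step 7: stack=$ <S> <G>  input=t $  — expand <G> → epsilon
step 8: stack=$ <S>  input=t $  — expand <S> → <A> w <G> <S>
step 9: stack=$ <S> <G> w <A>  input=t $  — expand <A> → t w w
step 10: stack=$ <S> <G> w w w t  input=t $  — match t
step 11: stack=$ <S> <G> w w w  input=$  — error: top is terminal w but lookahead is $

$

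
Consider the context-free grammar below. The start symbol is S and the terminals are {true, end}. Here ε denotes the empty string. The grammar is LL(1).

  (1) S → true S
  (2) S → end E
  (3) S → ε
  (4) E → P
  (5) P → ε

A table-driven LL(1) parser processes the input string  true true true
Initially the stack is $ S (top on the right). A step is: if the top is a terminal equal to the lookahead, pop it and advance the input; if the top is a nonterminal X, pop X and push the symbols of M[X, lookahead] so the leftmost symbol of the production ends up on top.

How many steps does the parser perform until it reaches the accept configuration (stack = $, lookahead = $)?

step 1: stack=$ S  input=true true true $  — expand S → true S
step 2: stack=$ S true  input=true true true $  — match true
step 3: stack=$ S  input=true true $  — expand S → true S
step 4: stack=$ S true  input=true true $  — match true
step 5: stack=$ S  input=true $  — expand S → true S
step 6: stack=$ S true  input=true $  — match true
step 7: stack=$ S  input=$  — expand S → ε
Accept reached after 7 steps.

7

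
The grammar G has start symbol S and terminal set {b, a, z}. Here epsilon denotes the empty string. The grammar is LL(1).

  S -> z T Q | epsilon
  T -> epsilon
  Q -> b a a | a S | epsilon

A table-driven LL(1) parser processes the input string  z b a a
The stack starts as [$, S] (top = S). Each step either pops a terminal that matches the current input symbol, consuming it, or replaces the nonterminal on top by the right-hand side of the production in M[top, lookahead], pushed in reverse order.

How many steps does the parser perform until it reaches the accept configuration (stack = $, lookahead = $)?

7

step 1: stack=$ S  input=z b a a $  — expand S -> z T Q
step 2: stack=$ Q T z  input=z b a a $  — match z
step 3: stack=$ Q T  input=b a a $  — expand T -> epsilon
step 4: stack=$ Q  input=b a a $  — expand Q -> b a a
step 5: stack=$ a a b  input=b a a $  — match b
step 6: stack=$ a a  input=a a $  — match a
step 7: stack=$ a  input=a $  — match a
Accept reached after 7 steps.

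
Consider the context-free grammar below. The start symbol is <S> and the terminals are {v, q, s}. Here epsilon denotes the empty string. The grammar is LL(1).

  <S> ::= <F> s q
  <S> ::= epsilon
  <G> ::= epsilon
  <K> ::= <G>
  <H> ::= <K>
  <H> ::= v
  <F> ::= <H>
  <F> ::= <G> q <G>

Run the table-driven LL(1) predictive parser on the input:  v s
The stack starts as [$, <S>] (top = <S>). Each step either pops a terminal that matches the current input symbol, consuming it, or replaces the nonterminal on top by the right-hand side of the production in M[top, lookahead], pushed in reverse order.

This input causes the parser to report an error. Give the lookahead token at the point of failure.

$

step 1: stack=$ <S>  input=v s $  — expand <S> ::= <F> s q
step 2: stack=$ q s <F>  input=v s $  — expand <F> ::= <H>
step 3: stack=$ q s <H>  input=v s $  — expand <H> ::= v
step 4: stack=$ q s v  input=v s $  — match v
step 5: stack=$ q s  input=s $  — match s
step 6: stack=$ q  input=$  — error: top is terminal q but lookahead is $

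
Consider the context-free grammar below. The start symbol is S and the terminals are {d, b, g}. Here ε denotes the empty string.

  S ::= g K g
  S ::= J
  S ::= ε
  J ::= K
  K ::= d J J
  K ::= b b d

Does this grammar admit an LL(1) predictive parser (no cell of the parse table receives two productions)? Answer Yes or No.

Yes

FIRST(S) = {ε, b, d, g}
FIRST(J) = {b, d}
FIRST(K) = {b, d}
FOLLOW(S) = {$}
FOLLOW(J) = {$, b, d, g}
FOLLOW(K) = {$, b, d, g}
Each cell of M receives at most one production.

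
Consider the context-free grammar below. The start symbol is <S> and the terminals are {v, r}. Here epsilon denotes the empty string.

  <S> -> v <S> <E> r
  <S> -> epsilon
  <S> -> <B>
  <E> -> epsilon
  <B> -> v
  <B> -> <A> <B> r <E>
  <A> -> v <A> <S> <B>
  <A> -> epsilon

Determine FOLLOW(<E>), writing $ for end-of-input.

FIRST(<E>): from <E>->epsilon we get {epsilon}. So FIRST(<E>) = {epsilon}.
FIRST(<A>): from <A>->v <A> <S> <B> we get {v}; from <A>->epsilon we get {epsilon}. So FIRST(<A>) = {epsilon, v}.
FIRST(<B>): from <B>->v we get {v}; from <B>-><A> <B> r <E> we get {v}. So FIRST(<B>) = {v}.
FIRST(<S>): from <S>->v <S> <E> r we get {v}; from <S>->epsilon we get {epsilon}; from <S>-><B> we get {v}. So FIRST(<S>) = {epsilon, v}.
FOLLOW(<S>) includes $ since <S> is the start symbol.
FOLLOW(<S>): in <S>->v <S> <E> r, <S> is followed by <E> r with FIRST {r}; in <A>->v <A> <S> <B>, <S> is followed by <B> with FIRST {v}. Thus FOLLOW(<S>) = {$, r, v}.
FOLLOW(<A>): in <B>-><A> <B> r <E>, <A> is followed by <B> r <E> with FIRST {v}; in <A>->v <A> <S> <B>, <A> is followed by <S> <B> with FIRST {v}. Thus FOLLOW(<A>) = {v}.
FOLLOW(<B>): in <S>-><B>, the suffix after <B> is empty, so FOLLOW(<B>) ⊇ FOLLOW(<S>) = {$, r, v}; in <B>-><A> <B> r <E>, <B> is followed by r <E> with FIRST {r}; in <A>->v <A> <S> <B>, the suffix after <B> is empty, so FOLLOW(<B>) ⊇ FOLLOW(<A>) = {v}. Thus FOLLOW(<B>) = {$, r, v}.
FOLLOW(<E>): in <S>->v <S> <E> r, <E> is followed by r with FIRST {r}; in <B>-><A> <B> r <E>, the suffix after <E> is empty, so FOLLOW(<E>) ⊇ FOLLOW(<B>) = {$, r, v}. Thus FOLLOW(<E>) = {$, r, v}.

{$, r, v}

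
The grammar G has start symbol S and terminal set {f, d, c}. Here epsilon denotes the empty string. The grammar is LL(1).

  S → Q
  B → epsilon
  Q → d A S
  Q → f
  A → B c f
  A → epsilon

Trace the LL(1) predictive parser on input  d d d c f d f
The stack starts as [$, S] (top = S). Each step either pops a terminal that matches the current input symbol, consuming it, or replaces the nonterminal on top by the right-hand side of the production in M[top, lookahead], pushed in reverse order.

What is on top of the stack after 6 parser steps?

     Stack    Input            Action
  1  $ S      d d d c f d f $  expand S → Q
  2  $ Q      d d d c f d f $  expand Q → d A S
  3  $ S A d  d d d c f d f $  match d
  4  $ S A    d d c f d f $    expand A → epsilon
  5  $ S      d d c f d f $    expand S → Q
  6  $ Q      d d c f d f $    expand Q → d A S
Stack after step 6: $ S A d (top = d).

d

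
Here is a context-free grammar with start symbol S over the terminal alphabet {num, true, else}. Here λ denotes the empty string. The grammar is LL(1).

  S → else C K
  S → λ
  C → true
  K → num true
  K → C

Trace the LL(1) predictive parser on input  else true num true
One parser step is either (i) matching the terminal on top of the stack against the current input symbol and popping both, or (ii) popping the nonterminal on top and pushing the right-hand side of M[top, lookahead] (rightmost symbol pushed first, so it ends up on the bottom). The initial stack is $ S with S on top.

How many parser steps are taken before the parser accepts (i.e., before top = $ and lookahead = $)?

     Stack       Input                 Action
  1  $ S         else true num true $  expand S → else C K
  2  $ K C else  else true num true $  match else
  3  $ K C       true num true $       expand C → true
  4  $ K true    true num true $       match true
  5  $ K         num true $            expand K → num true
  6  $ true num  num true $            match num
  7  $ true      true $                match true
Accept reached after 7 steps.

7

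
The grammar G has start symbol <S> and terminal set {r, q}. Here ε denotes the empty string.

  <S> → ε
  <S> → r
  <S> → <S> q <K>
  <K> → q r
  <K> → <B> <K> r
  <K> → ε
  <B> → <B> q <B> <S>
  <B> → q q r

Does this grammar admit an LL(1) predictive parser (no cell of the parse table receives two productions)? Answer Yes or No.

No

FIRST(<S>) = {ε, q, r}
FIRST(<K>) = {ε, q}
FIRST(<B>) = {q}
FOLLOW(<S>) = {$, q, r}
FOLLOW(<K>) = {$, q, r}
FOLLOW(<B>) = {q, r}
Cell M[<B>, q] receives both <B> → <B> q <B> <S> and <B> → q q r — the grammar is not LL(1).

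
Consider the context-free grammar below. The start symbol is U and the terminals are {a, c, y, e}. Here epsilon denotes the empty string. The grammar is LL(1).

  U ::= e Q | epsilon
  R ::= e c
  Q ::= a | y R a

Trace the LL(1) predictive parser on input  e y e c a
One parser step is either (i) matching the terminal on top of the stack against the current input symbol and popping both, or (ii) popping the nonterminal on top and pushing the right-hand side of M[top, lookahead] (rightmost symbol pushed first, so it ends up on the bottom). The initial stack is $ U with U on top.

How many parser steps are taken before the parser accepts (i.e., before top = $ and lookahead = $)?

step 1: stack=$ U  input=e y e c a $  — expand U ::= e Q
step 2: stack=$ Q e  input=e y e c a $  — match e
step 3: stack=$ Q  input=y e c a $  — expand Q ::= y R a
step 4: stack=$ a R y  input=y e c a $  — match y
step 5: stack=$ a R  input=e c a $  — expand R ::= e c
step 6: stack=$ a c e  input=e c a $  — match e
step 7: stack=$ a c  input=c a $  — match c
step 8: stack=$ a  input=a $  — match a
Accept reached after 8 steps.

8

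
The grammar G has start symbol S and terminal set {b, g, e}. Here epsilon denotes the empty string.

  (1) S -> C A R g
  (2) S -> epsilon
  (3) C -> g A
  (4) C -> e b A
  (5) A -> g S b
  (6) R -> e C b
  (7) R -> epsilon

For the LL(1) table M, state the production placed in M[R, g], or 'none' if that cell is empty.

FIRST(C) = {e, g}
FIRST(A) = {g}
FIRST(R) = {epsilon, e}
FIRST(S) = {epsilon, e, g}  (via C A R g)
FOLLOW(S) includes $ since S is the start symbol.
FOLLOW(R): in S->C A R g, R is followed by g with FIRST {g}. Thus FOLLOW(R) = {g}.
For R -> e C b: FIRST(e C b) = {e}, so it goes in M[R, t] for t ∈ {e}.
For R -> epsilon: FIRST(epsilon) = {epsilon}, so it goes in M[R, t] for t ∈ {}; since epsilon ∈ FIRST, also for every t ∈ FOLLOW(R) = {g}.

R -> epsilon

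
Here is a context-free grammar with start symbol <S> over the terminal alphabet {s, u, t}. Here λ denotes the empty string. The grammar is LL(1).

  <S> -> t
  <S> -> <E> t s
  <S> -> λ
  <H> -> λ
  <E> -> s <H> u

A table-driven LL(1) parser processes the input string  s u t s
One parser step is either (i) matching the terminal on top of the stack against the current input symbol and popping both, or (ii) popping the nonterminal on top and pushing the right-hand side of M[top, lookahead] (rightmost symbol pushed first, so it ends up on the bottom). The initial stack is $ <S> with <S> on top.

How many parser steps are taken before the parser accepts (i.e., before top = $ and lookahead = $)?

step 1: stack=$ <S>  input=s u t s $  — expand <S> -> <E> t s
step 2: stack=$ s t <E>  input=s u t s $  — expand <E> -> s <H> u
step 3: stack=$ s t u <H> s  input=s u t s $  — match s
step 4: stack=$ s t u <H>  input=u t s $  — expand <H> -> λ
step 5: stack=$ s t u  input=u t s $  — match u
step 6: stack=$ s t  input=t s $  — match t
step 7: stack=$ s  input=s $  — match s
Accept reached after 7 steps.

7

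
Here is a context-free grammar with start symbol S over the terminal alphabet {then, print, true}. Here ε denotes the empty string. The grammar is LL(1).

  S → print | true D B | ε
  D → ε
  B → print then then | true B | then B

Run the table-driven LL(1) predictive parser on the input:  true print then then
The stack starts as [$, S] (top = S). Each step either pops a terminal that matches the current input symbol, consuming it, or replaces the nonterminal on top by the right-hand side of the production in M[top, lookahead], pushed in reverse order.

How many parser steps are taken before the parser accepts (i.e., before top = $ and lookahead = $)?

7

step 1: stack=$ S  input=true print then then $  — expand S → true D B
step 2: stack=$ B D true  input=true print then then $  — match true
step 3: stack=$ B D  input=print then then $  — expand D → ε
step 4: stack=$ B  input=print then then $  — expand B → print then then
step 5: stack=$ then then print  input=print then then $  — match print
step 6: stack=$ then then  input=then then $  — match then
step 7: stack=$ then  input=then $  — match then
Accept reached after 7 steps.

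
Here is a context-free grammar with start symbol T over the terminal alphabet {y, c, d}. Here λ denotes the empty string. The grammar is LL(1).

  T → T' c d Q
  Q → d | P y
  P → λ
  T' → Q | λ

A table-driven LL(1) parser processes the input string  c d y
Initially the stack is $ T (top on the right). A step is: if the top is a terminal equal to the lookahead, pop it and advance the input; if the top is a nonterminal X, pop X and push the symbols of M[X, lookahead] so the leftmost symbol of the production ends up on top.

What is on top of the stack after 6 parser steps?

y

     Stack       Input    Action
  1  $ T         c d y $  expand T → T' c d Q
  2  $ Q d c T'  c d y $  expand T' → λ
  3  $ Q d c     c d y $  match c
  4  $ Q d       d y $    match d
  5  $ Q         y $      expand Q → P y
  6  $ y P       y $      expand P → λ
Stack after step 6: $ y (top = y).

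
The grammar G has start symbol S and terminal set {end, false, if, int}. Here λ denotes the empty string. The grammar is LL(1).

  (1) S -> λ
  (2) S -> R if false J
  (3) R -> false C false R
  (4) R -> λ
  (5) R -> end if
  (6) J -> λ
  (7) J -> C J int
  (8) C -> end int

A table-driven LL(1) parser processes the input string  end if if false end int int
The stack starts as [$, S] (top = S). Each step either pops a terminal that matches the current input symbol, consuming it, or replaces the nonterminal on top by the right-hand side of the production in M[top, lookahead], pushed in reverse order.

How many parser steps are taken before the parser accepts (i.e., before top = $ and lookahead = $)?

      Stack                Input                          Action
   1  $ S                  end if if false end int int $  expand S -> R if false J
   2  $ J false if R       end if if false end int int $  expand R -> end if
   3  $ J false if if end  end if if false end int int $  match end
   4  $ J false if if      if if false end int int $      match if
   5  $ J false if         if false end int int $         match if
   6  $ J false            false end int int $            match false
   7  $ J                  end int int $                  expand J -> C J int
   8  $ int J C            end int int $                  expand C -> end int
   9  $ int J int end      end int int $                  match end
  10  $ int J int          int int $                      match int
  11  $ int J              int $                          expand J -> λ
  12  $ int                int $                          match int
Accept reached after 12 steps.

12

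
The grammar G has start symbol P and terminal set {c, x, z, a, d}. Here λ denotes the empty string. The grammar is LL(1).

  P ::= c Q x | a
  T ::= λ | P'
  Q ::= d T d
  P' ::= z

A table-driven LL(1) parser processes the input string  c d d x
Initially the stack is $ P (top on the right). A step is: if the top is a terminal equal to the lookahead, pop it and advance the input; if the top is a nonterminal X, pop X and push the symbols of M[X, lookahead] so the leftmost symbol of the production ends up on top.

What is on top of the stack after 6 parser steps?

x

step 1: stack=$ P  input=c d d x $  — expand P ::= c Q x
step 2: stack=$ x Q c  input=c d d x $  — match c
step 3: stack=$ x Q  input=d d x $  — expand Q ::= d T d
step 4: stack=$ x d T d  input=d d x $  — match d
step 5: stack=$ x d T  input=d x $  — expand T ::= λ
step 6: stack=$ x d  input=d x $  — match d
Stack after step 6: $ x (top = x).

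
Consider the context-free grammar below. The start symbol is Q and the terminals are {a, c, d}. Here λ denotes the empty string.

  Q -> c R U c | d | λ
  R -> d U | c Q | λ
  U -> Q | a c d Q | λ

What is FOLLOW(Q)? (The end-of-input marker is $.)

{$, a, c, d}

FIRST(Q): from Q->c R U c we get {c}; from Q->d we get {d}; from Q->λ we get {λ}. So FIRST(Q) = {λ, c, d}.
FIRST(R): from R->d U we get {d}; from R->c Q we get {c}; from R->λ we get {λ}. So FIRST(R) = {λ, c, d}.
FIRST(U): from U->Q we get {λ, c, d}; from U->a c d Q we get {a}; from U->λ we get {λ}. So FIRST(U) = {λ, a, c, d}.
FOLLOW(Q) includes $ since Q is the start symbol.
FOLLOW(R): in Q->c R U c, R is followed by U c with FIRST {a, c, d}. Thus FOLLOW(R) = {a, c, d}.
FOLLOW(U): in Q->c R U c, U is followed by c with FIRST {c}; in R->d U, the suffix after U is empty, so FOLLOW(U) ⊇ FOLLOW(R) = {a, c, d}. Thus FOLLOW(U) = {a, c, d}.
FOLLOW(Q): in R->c Q, the suffix after Q is empty, so FOLLOW(Q) ⊇ FOLLOW(R) = {a, c, d}; in U->Q, the suffix after Q is empty, so FOLLOW(Q) ⊇ FOLLOW(U) = {a, c, d}; in U->a c d Q, the suffix after Q is empty, so FOLLOW(Q) ⊇ FOLLOW(U) = {a, c, d}. Thus FOLLOW(Q) = {$, a, c, d}.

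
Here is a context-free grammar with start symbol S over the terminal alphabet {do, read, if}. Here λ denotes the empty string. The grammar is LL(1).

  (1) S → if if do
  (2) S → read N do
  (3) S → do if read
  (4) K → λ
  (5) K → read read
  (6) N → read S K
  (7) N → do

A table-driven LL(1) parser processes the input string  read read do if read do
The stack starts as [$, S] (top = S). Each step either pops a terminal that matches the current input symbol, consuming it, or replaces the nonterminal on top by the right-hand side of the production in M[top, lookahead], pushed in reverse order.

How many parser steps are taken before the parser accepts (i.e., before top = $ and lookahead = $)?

      Stack              Input                      Action
   1  $ S                read read do if read do $  expand S → read N do
   2  $ do N read        read read do if read do $  match read
   3  $ do N             read do if read do $       expand N → read S K
   4  $ do K S read      read do if read do $       match read
   5  $ do K S           do if read do $            expand S → do if read
   6  $ do K read if do  do if read do $            match do
   7  $ do K read if     if read do $               match if
   8  $ do K read        read do $                  match read
   9  $ do K             do $                       expand K → λ
  10  $ do               do $                       match do
Accept reached after 10 steps.

10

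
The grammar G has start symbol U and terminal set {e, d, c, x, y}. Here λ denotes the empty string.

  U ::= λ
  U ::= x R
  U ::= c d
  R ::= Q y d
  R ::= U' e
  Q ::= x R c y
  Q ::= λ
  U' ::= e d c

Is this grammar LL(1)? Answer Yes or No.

Yes

FIRST(U) = {λ, c, x}
FIRST(R) = {e, x, y}
FIRST(Q) = {λ, x}
FIRST(U') = {e}
FOLLOW(U) = {$}
FOLLOW(R) = {$, c}
FOLLOW(Q) = {y}
FOLLOW(U') = {e}
Each cell of M receives at most one production.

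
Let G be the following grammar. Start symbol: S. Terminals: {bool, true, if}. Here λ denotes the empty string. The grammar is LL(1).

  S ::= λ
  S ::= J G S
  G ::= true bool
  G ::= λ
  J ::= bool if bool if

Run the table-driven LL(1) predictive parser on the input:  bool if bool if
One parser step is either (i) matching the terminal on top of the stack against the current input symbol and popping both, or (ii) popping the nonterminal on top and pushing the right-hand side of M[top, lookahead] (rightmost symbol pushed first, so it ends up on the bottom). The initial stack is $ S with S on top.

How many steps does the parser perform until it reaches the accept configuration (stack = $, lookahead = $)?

8

     Stack                  Input              Action
  1  $ S                    bool if bool if $  expand S ::= J G S
  2  $ S G J                bool if bool if $  expand J ::= bool if bool if
  3  $ S G if bool if bool  bool if bool if $  match bool
  4  $ S G if bool if       if bool if $       match if
  5  $ S G if bool          bool if $          match bool
  6  $ S G if               if $               match if
  7  $ S G                  $                  expand G ::= λ
  8  $ S                    $                  expand S ::= λ
Accept reached after 8 steps.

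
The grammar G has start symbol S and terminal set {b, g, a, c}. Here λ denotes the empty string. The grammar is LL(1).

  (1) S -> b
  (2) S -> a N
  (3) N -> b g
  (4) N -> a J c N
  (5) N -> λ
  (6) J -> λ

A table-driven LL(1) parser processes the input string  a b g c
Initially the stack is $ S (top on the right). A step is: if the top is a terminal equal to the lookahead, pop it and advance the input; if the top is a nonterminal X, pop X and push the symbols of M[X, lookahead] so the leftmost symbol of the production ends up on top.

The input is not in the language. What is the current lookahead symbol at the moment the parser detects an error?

step 1: stack=$ S  input=a b g c $  — expand S -> a N
step 2: stack=$ N a  input=a b g c $  — match a
step 3: stack=$ N  input=b g c $  — expand N -> b g
step 4: stack=$ g b  input=b g c $  — match b
step 5: stack=$ g  input=g c $  — match g
step 6: stack=$  input=c $  — error: stack empty but input remains

c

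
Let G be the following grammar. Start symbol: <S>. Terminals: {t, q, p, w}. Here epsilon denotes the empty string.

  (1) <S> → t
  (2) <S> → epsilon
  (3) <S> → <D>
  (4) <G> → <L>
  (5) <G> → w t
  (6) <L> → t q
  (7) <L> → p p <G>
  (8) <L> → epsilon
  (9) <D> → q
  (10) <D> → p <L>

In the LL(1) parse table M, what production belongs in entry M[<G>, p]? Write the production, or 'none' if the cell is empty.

FIRST(<L>) = {epsilon, p, t}
FIRST(<D>) = {p, q}
FIRST(<S>) = {epsilon, p, q, t}  (via <D>)
FIRST(<G>) = {epsilon, p, t, w}  (via <L>)
FOLLOW(<S>) includes $ since <S> is the start symbol.
FOLLOW(<G>): in <L>→p p <G>, the suffix after <G> is empty, so FOLLOW(<G>) ⊇ FOLLOW(<L>) = {$}. Thus FOLLOW(<G>) = {$}.
FOLLOW(<L>): in <G>→<L>, the suffix after <L> is empty, so FOLLOW(<L>) ⊇ FOLLOW(<G>) = {$}; in <D>→p <L>, the suffix after <L> is empty, so FOLLOW(<L>) ⊇ FOLLOW(<D>) = {$}. Thus FOLLOW(<L>) = {$}.
For <G> → <L>: FIRST(<L>) = {epsilon, p, t}, so it goes in M[<G>, t] for t ∈ {p, t}; since epsilon ∈ FIRST, also for every t ∈ FOLLOW(<G>) = {$}.
For <G> → w t: FIRST(w t) = {w}, so it goes in M[<G>, t] for t ∈ {w}.

<G> → <L>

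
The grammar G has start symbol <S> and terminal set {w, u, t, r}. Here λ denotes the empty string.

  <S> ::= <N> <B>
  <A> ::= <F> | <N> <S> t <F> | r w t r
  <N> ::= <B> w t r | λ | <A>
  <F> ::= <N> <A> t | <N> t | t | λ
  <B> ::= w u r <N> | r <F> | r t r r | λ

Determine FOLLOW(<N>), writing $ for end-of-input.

FIRST(<B>) = {λ, r, w}
FIRST(<S>) = {λ, r, t, w}  (via <N> <B>)
FIRST(<A>) = {λ, r, t, w}  (via <F>, <N> <S> t <F>)
FIRST(<N>) = {λ, r, t, w}  (via <B> w t r, <A>)
FIRST(<F>) = {λ, r, t, w}  (via <N> <A> t, <N> t)
FOLLOW(<S>) includes $ since <S> is the start symbol.
FOLLOW(<S>): in <A>::=<N> <S> t <F>, <S> is followed by t <F> with FIRST {t}. Thus FOLLOW(<S>) = {$, t}.
FOLLOW(<B>): in <S>::=<N> <B>, the suffix after <B> is empty, so FOLLOW(<B>) ⊇ FOLLOW(<S>) = {$, t}; in <N>::=<B> w t r, <B> is followed by w t r with FIRST {w}. Thus FOLLOW(<B>) = {$, t, w}.
FOLLOW(<N>): in <S>::=<N> <B>, <N> is followed by <B> with FIRST {λ, r, w}; in <S>::=<N> <B>, the suffix after <N> is nullable, so FOLLOW(<N>) ⊇ FOLLOW(<S>) = {$, t}; in <A>::=<N> <S> t <F>, <N> is followed by <S> t <F> with FIRST {r, t, w}; in <F>::=<N> <A> t, <N> is followed by <A> t with FIRST {r, t, w}; in <F>::=<N> t, <N> is followed by t with FIRST {t}; in <B>::=w u r <N>, the suffix after <N> is empty, so FOLLOW(<N>) ⊇ FOLLOW(<B>) = {$, t, w}. Thus FOLLOW(<N>) = {$, r, t, w}.
FOLLOW(<A>): in <N>::=<A>, the suffix after <A> is empty, so FOLLOW(<A>) ⊇ FOLLOW(<N>) = {$, r, t, w}; in <F>::=<N> <A> t, <A> is followed by t with FIRST {t}. Thus FOLLOW(<A>) = {$, r, t, w}.
FOLLOW(<F>): in <A>::=<F>, the suffix after <F> is empty, so FOLLOW(<F>) ⊇ FOLLOW(<A>) = {$, r, t, w}; in <A>::=<N> <S> t <F>, the suffix after <F> is empty, so FOLLOW(<F>) ⊇ FOLLOW(<A>) = {$, r, t, w}; in <B>::=r <F>, the suffix after <F> is empty, so FOLLOW(<F>) ⊇ FOLLOW(<B>) = {$, t, w}. Thus FOLLOW(<F>) = {$, r, t, w}.

{$, r, t, w}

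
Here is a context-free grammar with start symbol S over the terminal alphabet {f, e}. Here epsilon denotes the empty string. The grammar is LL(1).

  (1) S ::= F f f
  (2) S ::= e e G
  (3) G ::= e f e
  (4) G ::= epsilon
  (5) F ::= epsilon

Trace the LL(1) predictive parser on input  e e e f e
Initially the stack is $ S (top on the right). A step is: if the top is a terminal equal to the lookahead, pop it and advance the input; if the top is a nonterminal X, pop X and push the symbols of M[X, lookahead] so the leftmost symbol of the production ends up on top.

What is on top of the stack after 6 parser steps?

     Stack    Input        Action
  1  $ S      e e e f e $  expand S ::= e e G
  2  $ G e e  e e e f e $  match e
  3  $ G e    e e f e $    match e
  4  $ G      e f e $      expand G ::= e f e
  5  $ e f e  e f e $      match e
  6  $ e f    f e $        match f
Stack after step 6: $ e (top = e).

e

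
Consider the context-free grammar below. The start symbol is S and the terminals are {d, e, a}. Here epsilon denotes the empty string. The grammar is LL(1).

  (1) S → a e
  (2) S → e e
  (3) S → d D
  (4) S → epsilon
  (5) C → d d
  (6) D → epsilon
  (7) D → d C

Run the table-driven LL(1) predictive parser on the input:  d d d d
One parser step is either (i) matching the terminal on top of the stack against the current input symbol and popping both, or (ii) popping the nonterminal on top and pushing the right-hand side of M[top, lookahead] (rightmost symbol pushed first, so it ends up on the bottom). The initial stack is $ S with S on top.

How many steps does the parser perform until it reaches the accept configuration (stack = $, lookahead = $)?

7

step 1: stack=$ S  input=d d d d $  — expand S → d D
step 2: stack=$ D d  input=d d d d $  — match d
step 3: stack=$ D  input=d d d $  — expand D → d C
step 4: stack=$ C d  input=d d d $  — match d
step 5: stack=$ C  input=d d $  — expand C → d d
step 6: stack=$ d d  input=d d $  — match d
step 7: stack=$ d  input=d $  — match d
Accept reached after 7 steps.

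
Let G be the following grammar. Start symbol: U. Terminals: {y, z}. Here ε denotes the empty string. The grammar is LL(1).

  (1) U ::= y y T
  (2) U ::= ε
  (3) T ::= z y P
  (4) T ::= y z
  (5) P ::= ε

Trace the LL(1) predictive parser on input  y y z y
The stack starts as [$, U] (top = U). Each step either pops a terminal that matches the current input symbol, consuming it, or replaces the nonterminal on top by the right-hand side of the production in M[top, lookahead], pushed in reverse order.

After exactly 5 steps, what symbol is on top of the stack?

step 1: stack=$ U  input=y y z y $  — expand U ::= y y T
step 2: stack=$ T y y  input=y y z y $  — match y
step 3: stack=$ T y  input=y z y $  — match y
step 4: stack=$ T  input=z y $  — expand T ::= z y P
step 5: stack=$ P y z  input=z y $  — match z
Stack after step 5: $ P y (top = y).

y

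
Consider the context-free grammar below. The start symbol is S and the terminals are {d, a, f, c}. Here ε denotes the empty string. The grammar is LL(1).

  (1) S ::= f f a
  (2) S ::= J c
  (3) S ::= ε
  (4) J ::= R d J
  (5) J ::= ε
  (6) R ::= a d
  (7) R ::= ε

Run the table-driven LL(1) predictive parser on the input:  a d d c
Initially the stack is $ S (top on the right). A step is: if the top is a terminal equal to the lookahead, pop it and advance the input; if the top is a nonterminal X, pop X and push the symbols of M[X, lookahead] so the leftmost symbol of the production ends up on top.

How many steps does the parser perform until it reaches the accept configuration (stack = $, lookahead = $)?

8

     Stack        Input      Action
  1  $ S          a d d c $  expand S ::= J c
  2  $ c J        a d d c $  expand J ::= R d J
  3  $ c J d R    a d d c $  expand R ::= a d
  4  $ c J d d a  a d d c $  match a
  5  $ c J d d    d d c $    match d
  6  $ c J d      d c $      match d
  7  $ c J        c $        expand J ::= ε
  8  $ c          c $        match c
Accept reached after 8 steps.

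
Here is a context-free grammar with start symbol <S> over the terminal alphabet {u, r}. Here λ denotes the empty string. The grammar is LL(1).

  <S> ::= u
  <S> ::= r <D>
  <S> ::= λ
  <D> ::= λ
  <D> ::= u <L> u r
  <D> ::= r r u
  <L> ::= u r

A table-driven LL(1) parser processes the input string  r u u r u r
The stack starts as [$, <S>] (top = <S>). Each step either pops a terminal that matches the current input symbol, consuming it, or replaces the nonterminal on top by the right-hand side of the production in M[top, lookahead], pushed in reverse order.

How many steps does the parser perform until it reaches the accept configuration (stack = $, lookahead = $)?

step 1: stack=$ <S>  input=r u u r u r $  — expand <S> ::= r <D>
step 2: stack=$ <D> r  input=r u u r u r $  — match r
step 3: stack=$ <D>  input=u u r u r $  — expand <D> ::= u <L> u r
step 4: stack=$ r u <L> u  input=u u r u r $  — match u
step 5: stack=$ r u <L>  input=u r u r $  — expand <L> ::= u r
step 6: stack=$ r u r u  input=u r u r $  — match u
step 7: stack=$ r u r  input=r u r $  — match r
step 8: stack=$ r u  input=u r $  — match u
step 9: stack=$ r  input=r $  — match r
Accept reached after 9 steps.

9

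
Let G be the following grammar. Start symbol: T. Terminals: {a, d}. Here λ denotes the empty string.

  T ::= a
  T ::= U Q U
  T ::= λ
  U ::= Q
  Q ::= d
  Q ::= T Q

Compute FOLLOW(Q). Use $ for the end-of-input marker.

FIRST(T): from T::=a we get {a}; from T::=U Q U we get {a, d}; from T::=λ we get {λ}. So FIRST(T) = {λ, a, d}.
FIRST(Q): from Q::=d we get {d}; from Q::=T Q we get {a, d}. So FIRST(Q) = {a, d}.
FIRST(U): from U::=Q we get {a, d}. So FIRST(U) = {a, d}.
FOLLOW(T) includes $ since T is the start symbol.
FOLLOW(T): in Q::=T Q, T is followed by Q with FIRST {a, d}. Thus FOLLOW(T) = {$, a, d}.
FOLLOW(U): in T::=U Q U (occurrence 1), U is followed by Q U with FIRST {a, d}; in T::=U Q U (occurrence 2), the suffix after U is empty, so FOLLOW(U) ⊇ FOLLOW(T) = {$, a, d}. Thus FOLLOW(U) = {$, a, d}.
FOLLOW(Q): in T::=U Q U, Q is followed by U with FIRST {a, d}; in U::=Q, the suffix after Q is empty, so FOLLOW(Q) ⊇ FOLLOW(U) = {$, a, d}; in Q::=T Q, the suffix after Q is empty (adds nothing new). Thus FOLLOW(Q) = {$, a, d}.

{$, a, d}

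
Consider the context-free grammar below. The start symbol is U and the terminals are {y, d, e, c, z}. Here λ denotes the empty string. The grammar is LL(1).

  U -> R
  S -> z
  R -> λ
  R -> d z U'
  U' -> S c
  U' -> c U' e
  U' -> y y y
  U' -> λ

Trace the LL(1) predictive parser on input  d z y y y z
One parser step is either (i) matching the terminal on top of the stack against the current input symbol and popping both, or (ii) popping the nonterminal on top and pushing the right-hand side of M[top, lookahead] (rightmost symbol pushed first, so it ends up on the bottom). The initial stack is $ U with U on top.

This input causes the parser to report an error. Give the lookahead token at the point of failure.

     Stack     Input          Action
  1  $ U       d z y y y z $  expand U -> R
  2  $ R       d z y y y z $  expand R -> d z U'
  3  $ U' z d  d z y y y z $  match d
  4  $ U' z    z y y y z $    match z
  5  $ U'      y y y z $      expand U' -> y y y
  6  $ y y y   y y y z $      match y
  7  $ y y     y y z $        match y
  8  $ y       y z $          match y
  9  $         z $            error: stack empty but input remains

z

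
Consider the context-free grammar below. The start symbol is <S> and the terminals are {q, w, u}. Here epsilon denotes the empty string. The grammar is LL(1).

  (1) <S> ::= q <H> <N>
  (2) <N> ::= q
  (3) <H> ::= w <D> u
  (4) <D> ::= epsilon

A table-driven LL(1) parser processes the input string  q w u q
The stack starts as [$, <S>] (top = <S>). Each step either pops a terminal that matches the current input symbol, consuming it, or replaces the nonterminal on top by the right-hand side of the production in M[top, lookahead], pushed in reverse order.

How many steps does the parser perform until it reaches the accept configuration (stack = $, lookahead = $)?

8

step 1: stack=$ <S>  input=q w u q $  — expand <S> ::= q <H> <N>
step 2: stack=$ <N> <H> q  input=q w u q $  — match q
step 3: stack=$ <N> <H>  input=w u q $  — expand <H> ::= w <D> u
step 4: stack=$ <N> u <D> w  input=w u q $  — match w
step 5: stack=$ <N> u <D>  input=u q $  — expand <D> ::= epsilon
step 6: stack=$ <N> u  input=u q $  — match u
step 7: stack=$ <N>  input=q $  — expand <N> ::= q
step 8: stack=$ q  input=q $  — match q
Accept reached after 8 steps.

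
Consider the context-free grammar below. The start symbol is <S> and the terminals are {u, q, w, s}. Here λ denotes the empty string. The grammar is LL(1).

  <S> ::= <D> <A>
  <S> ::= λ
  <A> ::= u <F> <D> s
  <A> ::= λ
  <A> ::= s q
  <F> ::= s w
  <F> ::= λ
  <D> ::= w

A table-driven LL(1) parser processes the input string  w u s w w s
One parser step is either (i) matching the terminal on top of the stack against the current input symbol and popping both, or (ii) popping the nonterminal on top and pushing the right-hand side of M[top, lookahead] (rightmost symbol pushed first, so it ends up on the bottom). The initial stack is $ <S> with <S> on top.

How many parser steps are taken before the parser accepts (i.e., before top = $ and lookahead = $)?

      Stack          Input          Action
   1  $ <S>          w u s w w s $  expand <S> ::= <D> <A>
   2  $ <A> <D>      w u s w w s $  expand <D> ::= w
   3  $ <A> w        w u s w w s $  match w
   4  $ <A>          u s w w s $    expand <A> ::= u <F> <D> s
   5  $ s <D> <F> u  u s w w s $    match u
   6  $ s <D> <F>    s w w s $      expand <F> ::= s w
   7  $ s <D> w s    s w w s $      match s
   8  $ s <D> w      w w s $        match w
   9  $ s <D>        w s $          expand <D> ::= w
  10  $ s w          w s $          match w
  11  $ s            s $            match s
Accept reached after 11 steps.

11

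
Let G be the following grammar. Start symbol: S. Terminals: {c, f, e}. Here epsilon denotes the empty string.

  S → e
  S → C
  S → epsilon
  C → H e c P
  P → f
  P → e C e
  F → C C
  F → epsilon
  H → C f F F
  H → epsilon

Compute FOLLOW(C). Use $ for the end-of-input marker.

{$, e, f}

FIRST(P) = {e, f}
FIRST(S) = {epsilon, e}  (via C)
FIRST(C) = {e}  (via H e c P)
FIRST(F) = {epsilon, e}  (via C C)
FIRST(H) = {epsilon, e}  (via C f F F)
FOLLOW(S) includes $ since S is the start symbol.
FOLLOW(S): S appears on no right-hand side. Thus FOLLOW(S) = {$}.
FOLLOW(H): in C→H e c P, H is followed by e c P with FIRST {e}. Thus FOLLOW(H) = {e}.
FOLLOW(F): in H→C f F F (occurrence 1), F is followed by F with FIRST {epsilon, e}; in H→C f F F (occurrence 1), the suffix after F is nullable, so FOLLOW(F) ⊇ FOLLOW(H) = {e}; in H→C f F F (occurrence 2), the suffix after F is empty, so FOLLOW(F) ⊇ FOLLOW(H) = {e}. Thus FOLLOW(F) = {e}.
FOLLOW(C): in S→C, the suffix after C is empty, so FOLLOW(C) ⊇ FOLLOW(S) = {$}; in P→e C e, C is followed by e with FIRST {e}; in F→C C (occurrence 1), C is followed by C with FIRST {e}; in F→C C (occurrence 2), the suffix after C is empty, so FOLLOW(C) ⊇ FOLLOW(F) = {e}; in H→C f F F, C is followed by f F F with FIRST {f}. Thus FOLLOW(C) = {$, e, f}.
FOLLOW(P): in C→H e c P, the suffix after P is empty, so FOLLOW(P) ⊇ FOLLOW(C) = {$, e, f}. Thus FOLLOW(P) = {$, e, f}.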